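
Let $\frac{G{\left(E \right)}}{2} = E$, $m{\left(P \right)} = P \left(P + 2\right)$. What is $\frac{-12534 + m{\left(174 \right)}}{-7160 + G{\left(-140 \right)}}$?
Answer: $- \frac{603}{248} \approx -2.4314$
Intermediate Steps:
$m{\left(P \right)} = P \left(2 + P\right)$
$G{\left(E \right)} = 2 E$
$\frac{-12534 + m{\left(174 \right)}}{-7160 + G{\left(-140 \right)}} = \frac{-12534 + 174 \left(2 + 174\right)}{-7160 + 2 \left(-140\right)} = \frac{-12534 + 174 \cdot 176}{-7160 - 280} = \frac{-12534 + 30624}{-7440} = 18090 \left(- \frac{1}{7440}\right) = - \frac{603}{248}$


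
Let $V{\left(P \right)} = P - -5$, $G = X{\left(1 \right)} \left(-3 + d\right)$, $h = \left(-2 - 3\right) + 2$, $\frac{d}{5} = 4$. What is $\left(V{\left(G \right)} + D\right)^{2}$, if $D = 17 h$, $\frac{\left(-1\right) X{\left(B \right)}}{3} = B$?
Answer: $9409$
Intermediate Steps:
$X{\left(B \right)} = - 3 B$
$d = 20$ ($d = 5 \cdot 4 = 20$)
$h = -3$ ($h = -5 + 2 = -3$)
$D = -51$ ($D = 17 \left(-3\right) = -51$)
$G = -51$ ($G = \left(-3\right) 1 \left(-3 + 20\right) = \left(-3\right) 17 = -51$)
$V{\left(P \right)} = 5 + P$ ($V{\left(P \right)} = P + 5 = 5 + P$)
$\left(V{\left(G \right)} + D\right)^{2} = \left(\left(5 - 51\right) - 51\right)^{2} = \left(-46 - 51\right)^{2} = \left(-97\right)^{2} = 9409$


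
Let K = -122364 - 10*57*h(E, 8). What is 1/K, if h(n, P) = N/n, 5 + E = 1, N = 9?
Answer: -2/242163 ≈ -8.2589e-6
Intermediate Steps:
E = -4 (E = -5 + 1 = -4)
h(n, P) = 9/n
K = -242163/2 (K = -122364 - 10*57*9/(-4) = -122364 - 570*9*(-¼) = -122364 - 570*(-9)/4 = -122364 - 1*(-2565/2) = -122364 + 2565/2 = -242163/2 ≈ -1.2108e+5)
1/K = 1/(-242163/2) = -2/242163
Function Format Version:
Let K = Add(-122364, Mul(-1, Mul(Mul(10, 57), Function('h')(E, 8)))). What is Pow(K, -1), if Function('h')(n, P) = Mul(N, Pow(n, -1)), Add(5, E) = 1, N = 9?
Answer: Rational(-2, 242163) ≈ -8.2589e-6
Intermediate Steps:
E = -4 (E = Add(-5, 1) = -4)
Function('h')(n, P) = Mul(9, Pow(n, -1))
K = Rational(-242163, 2) (K = Add(-122364, Mul(-1, Mul(Mul(10, 57), Mul(9, Pow(-4, -1))))) = Add(-122364, Mul(-1, Mul(570, Mul(9, Rational(-1, 4))))) = Add(-122364, Mul(-1, Mul(570, Rational(-9, 4)))) = Add(-122364, Mul(-1, Rational(-2565, 2))) = Add(-122364, Rational(2565, 2)) = Rational(-242163, 2) ≈ -1.2108e+5)
Pow(K, -1) = Pow(Rational(-242163, 2), -1) = Rational(-2, 242163)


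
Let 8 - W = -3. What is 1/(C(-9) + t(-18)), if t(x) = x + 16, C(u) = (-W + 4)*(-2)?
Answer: 1/12 ≈ 0.083333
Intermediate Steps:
W = 11 (W = 8 - 1*(-3) = 8 + 3 = 11)
C(u) = 14 (C(u) = (-1*11 + 4)*(-2) = (-11 + 4)*(-2) = -7*(-2) = 14)
t(x) = 16 + x
1/(C(-9) + t(-18)) = 1/(14 + (16 - 18)) = 1/(14 - 2) = 1/12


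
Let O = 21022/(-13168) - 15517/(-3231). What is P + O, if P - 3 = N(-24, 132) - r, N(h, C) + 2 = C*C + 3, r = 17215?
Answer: 4599331439/21272904 ≈ 216.21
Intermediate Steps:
N(h, C) = 1 + C² (N(h, C) = -2 + (C*C + 3) = -2 + (C² + 3) = -2 + (3 + C²) = 1 + C²)
O = 68202887/21272904 (O = 21022*(-1/13168) - 15517*(-1/3231) = -10511/6584 + 15517/3231 = 68202887/21272904 ≈ 3.2061)
P = 213 (P = 3 + ((1 + 132²) - 1*17215) = 3 + ((1 + 17424) - 17215) = 3 + (17425 - 17215) = 3 + 210 = 213)
P + O = 213 + 68202887/21272904 = 4599331439/21272904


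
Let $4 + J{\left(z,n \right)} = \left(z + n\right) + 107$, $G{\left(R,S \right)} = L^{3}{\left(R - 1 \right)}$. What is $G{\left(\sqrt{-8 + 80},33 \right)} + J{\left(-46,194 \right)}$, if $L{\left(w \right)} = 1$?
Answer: $252$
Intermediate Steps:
$G{\left(R,S \right)} = 1$ ($G{\left(R,S \right)} = 1^{3} = 1$)
$J{\left(z,n \right)} = 103 + n + z$ ($J{\left(z,n \right)} = -4 + \left(\left(z + n\right) + 107\right) = -4 + \left(\left(n + z\right) + 107\right) = -4 + \left(107 + n + z\right) = 103 + n + z$)
$G{\left(\sqrt{-8 + 80},33 \right)} + J{\left(-46,194 \right)} = 1 + \left(103 + 194 - 46\right) = 1 + 251 = 252$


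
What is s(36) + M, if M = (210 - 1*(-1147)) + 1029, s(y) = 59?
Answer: 2445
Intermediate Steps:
M = 2386 (M = (210 + 1147) + 1029 = 1357 + 1029 = 2386)
s(36) + M = 59 + 2386 = 2445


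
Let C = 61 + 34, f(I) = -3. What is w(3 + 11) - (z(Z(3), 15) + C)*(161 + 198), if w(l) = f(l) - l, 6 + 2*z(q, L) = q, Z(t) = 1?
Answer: -66449/2 ≈ -33225.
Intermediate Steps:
C = 95
z(q, L) = -3 + q/2
w(l) = -3 - l
w(3 + 11) - (z(Z(3), 15) + C)*(161 + 198) = (-3 - (3 + 11)) - ((-3 + (½)*1) + 95)*(161 + 198) = (-3 - 1*14) - ((-3 + ½) + 95)*359 = (-3 - 14) - (-5/2 + 95)*359 = -17 - 185*359/2 = -17 - 1*66415/2 = -17 - 66415/2 = -66449/2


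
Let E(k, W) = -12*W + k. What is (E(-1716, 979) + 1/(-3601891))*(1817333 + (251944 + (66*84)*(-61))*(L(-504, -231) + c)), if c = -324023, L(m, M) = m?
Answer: -1357351889258970150525/3601891 ≈ -3.7684e+14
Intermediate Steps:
E(k, W) = k - 12*W
(E(-1716, 979) + 1/(-3601891))*(1817333 + (251944 + (66*84)*(-61))*(L(-504, -231) + c)) = ((-1716 - 12*979) + 1/(-3601891))*(1817333 + (251944 + (66*84)*(-61))*(-504 - 324023)) = ((-1716 - 11748) - 1/3601891)*(1817333 + (251944 + 5544*(-61))*(-324527)) = (-13464 - 1/3601891)*(1817333 + (251944 - 338184)*(-324527)) = -48495860425*(1817333 - 86240*(-324527))/3601891 = -48495860425*(1817333 + 27987208480)/3601891 = -48495860425/3601891*27989025813 = -1357351889258970150525/3601891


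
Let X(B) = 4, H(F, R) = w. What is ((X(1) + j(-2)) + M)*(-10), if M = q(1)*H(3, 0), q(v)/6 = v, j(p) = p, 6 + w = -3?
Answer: 520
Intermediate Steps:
w = -9 (w = -6 - 3 = -9)
H(F, R) = -9
q(v) = 6*v
M = -54 (M = (6*1)*(-9) = 6*(-9) = -54)
((X(1) + j(-2)) + M)*(-10) = ((4 - 2) - 54)*(-10) = (2 - 54)*(-10) = -52*(-10) = 520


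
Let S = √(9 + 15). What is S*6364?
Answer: 12728*√6 ≈ 31177.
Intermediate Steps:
S = 2*√6 (S = √24 = 2*√6 ≈ 4.8990)
S*6364 = (2*√6)*6364 = 12728*√6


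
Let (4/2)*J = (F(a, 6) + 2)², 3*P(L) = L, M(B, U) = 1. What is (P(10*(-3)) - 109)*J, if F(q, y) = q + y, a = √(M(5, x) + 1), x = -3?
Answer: -3927 - 952*√2 ≈ -5273.3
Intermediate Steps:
P(L) = L/3
a = √2 (a = √(1 + 1) = √2 ≈ 1.4142)
J = (8 + √2)²/2 (J = ((√2 + 6) + 2)²/2 = ((6 + √2) + 2)²/2 = (8 + √2)²/2 ≈ 44.314)
(P(10*(-3)) - 109)*J = ((10*(-3))/3 - 109)*(33 + 8*√2) = ((⅓)*(-30) - 109)*(33 + 8*√2) = (-10 - 109)*(33 + 8*√2) = -119*(33 + 8*√2) = -3927 - 952*√2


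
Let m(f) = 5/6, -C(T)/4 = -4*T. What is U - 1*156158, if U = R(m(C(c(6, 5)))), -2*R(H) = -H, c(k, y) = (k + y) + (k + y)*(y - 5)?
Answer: -1873891/12 ≈ -1.5616e+5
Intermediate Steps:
c(k, y) = k + y + (-5 + y)*(k + y) (c(k, y) = (k + y) + (k + y)*(-5 + y) = (k + y) + (-5 + y)*(k + y) = k + y + (-5 + y)*(k + y))
C(T) = 16*T (C(T) = -(-16)*T = 16*T)
m(f) = ⅚ (m(f) = 5*(⅙) = ⅚)
R(H) = H/2 (R(H) = -(-1)*H/2 = H/2)
U = 5/12 (U = (½)*(⅚) = 5/12 ≈ 0.41667)
U - 1*156158 = 5/12 - 1*156158 = 5/12 - 156158 = -1873891/12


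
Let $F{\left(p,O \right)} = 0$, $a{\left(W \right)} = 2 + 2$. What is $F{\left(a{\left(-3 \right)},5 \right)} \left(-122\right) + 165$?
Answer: $165$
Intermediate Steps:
$a{\left(W \right)} = 4$
$F{\left(a{\left(-3 \right)},5 \right)} \left(-122\right) + 165 = 0 \left(-122\right) + 165 = 0 + 165 = 165$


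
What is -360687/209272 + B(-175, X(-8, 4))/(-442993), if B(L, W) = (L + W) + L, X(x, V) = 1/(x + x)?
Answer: -319417115823/185412062192 ≈ -1.7227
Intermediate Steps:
X(x, V) = 1/(2*x)
B(L, W) = W + 2*L
-360687/209272 + B(-175, X(-8, 4))/(-442993) = -360687/209272 + ((½)/(-8) + 2*(-175))/(-442993) = -360687*1/209272 + ((½)*(-⅛) - 350)*(-1/442993) = -360687/209272 + (-1/16 - 350)*(-1/442993) = -360687/209272 - 5601/16*(-1/442993) = -360687/209272 + 5601/7087888 = -319417115823/185412062192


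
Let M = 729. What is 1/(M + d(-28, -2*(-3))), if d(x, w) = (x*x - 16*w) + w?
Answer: 1/1423 ≈ 0.00070274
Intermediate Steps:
d(x, w) = x² - 15*w (d(x, w) = (x² - 16*w) + w = x² - 15*w)
1/(M + d(-28, -2*(-3))) = 1/(729 + ((-28)² - (-30)*(-3))) = 1/(729 + (784 - 15*6)) = 1/(729 + (784 - 90)) = 1/(729 + 694) = 1/1423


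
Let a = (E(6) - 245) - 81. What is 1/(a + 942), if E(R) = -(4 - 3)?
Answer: 1/615 ≈ 0.0016260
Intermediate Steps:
E(R) = -1 (E(R) = -1*1 = -1)
a = -327 (a = (-1 - 245) - 81 = -246 - 81 = -327)
1/(a + 942) = 1/(-327 + 942) = 1/615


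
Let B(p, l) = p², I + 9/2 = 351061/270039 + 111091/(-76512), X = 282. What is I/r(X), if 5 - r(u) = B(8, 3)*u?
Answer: 10679336797/41421162672736 ≈ 0.00025782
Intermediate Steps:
I = -10679336797/2295691552 (I = -9/2 + (351061/270039 + 111091/(-76512)) = -9/2 + (351061*(1/270039) + 111091*(-1/76512)) = -9/2 + (351061/270039 - 111091/76512) = -9/2 - 348724813/2295691552 = -10679336797/2295691552 ≈ -4.6519)
r(u) = 5 - 64*u (r(u) = 5 - 8²*u = 5 - 64*u)
I/r(X) = -10679336797/(2295691552*(5 - 64*282)) = -10679336797/(2295691552*(5 - 18048)) = -10679336797/2295691552/(-18043) = -10679336797/2295691552*(-1/18043) = 10679336797/41421162672736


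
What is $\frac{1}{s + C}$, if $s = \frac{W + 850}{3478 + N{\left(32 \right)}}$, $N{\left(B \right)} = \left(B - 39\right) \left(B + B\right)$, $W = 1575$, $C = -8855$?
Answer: $- \frac{606}{5365645} \approx -0.00011294$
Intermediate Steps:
$N{\left(B \right)} = 2 B \left(-39 + B\right)$ ($N{\left(B \right)} = \left(-39 + B\right) 2 B = 2 B \left(-39 + B\right)$)
$s = \frac{485}{606}$ ($s = \frac{1575 + 850}{3478 + 2 \cdot 32 \left(-39 + 32\right)} = \frac{2425}{3478 + 2 \cdot 32 \left(-7\right)} = \frac{2425}{3478 - 448} = \frac{2425}{3030} = 2425 \cdot \frac{1}{3030} = \frac{485}{606} \approx 0.80033$)
$\frac{1}{s + C} = \frac{1}{\frac{485}{606} - 8855} = \frac{1}{- \frac{5365645}{606}} = - \frac{606}{5365645}$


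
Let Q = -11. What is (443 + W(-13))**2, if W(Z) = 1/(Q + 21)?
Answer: 19633761/100 ≈ 1.9634e+5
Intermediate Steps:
W(Z) = 1/10 (W(Z) = 1/(-11 + 21) = 1/10)
(443 + W(-13))**2 = (443 + 1/10)**2 = (4431/10)**2 = 19633761/100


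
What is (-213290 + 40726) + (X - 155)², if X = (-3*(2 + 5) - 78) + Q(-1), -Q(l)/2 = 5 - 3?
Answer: -106000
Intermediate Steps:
Q(l) = -4 (Q(l) = -2*(5 - 3) = -2*2 = -4)
X = -103 (X = (-3*(2 + 5) - 78) - 4 = (-3*7 - 78) - 4 = (-21 - 78) - 4 = -99 - 4 = -103)
(-213290 + 40726) + (X - 155)² = (-213290 + 40726) + (-103 - 155)² = -172564 + (-258)² = -172564 + 66564 = -106000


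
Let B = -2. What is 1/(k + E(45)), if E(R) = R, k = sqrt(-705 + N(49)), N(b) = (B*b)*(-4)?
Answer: 45/2338 - I*sqrt(313)/2338 ≈ 0.019247 - 0.0075671*I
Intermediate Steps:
N(b) = 8*b (N(b) = -2*b*(-4) = 8*b)
k = I*sqrt(313) (k = sqrt(-705 + 8*49) = sqrt(-705 + 392) = sqrt(-313) = I*sqrt(313) ≈ 17.692*I)
1/(k + E(45)) = 1/(I*sqrt(313) + 45) = 1/(45 + I*sqrt(313))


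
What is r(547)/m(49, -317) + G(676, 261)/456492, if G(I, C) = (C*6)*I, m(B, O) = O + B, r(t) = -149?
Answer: 29310533/10194988 ≈ 2.8750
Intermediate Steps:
m(B, O) = B + O
G(I, C) = 6*C*I (G(I, C) = (6*C)*I = 6*C*I)
r(547)/m(49, -317) + G(676, 261)/456492 = -149/(49 - 317) + (6*261*676)/456492 = -149/(-268) + 1058616*(1/456492) = -149*(-1/268) + 88218/38041 = 149/268 + 88218/38041 = 29310533/10194988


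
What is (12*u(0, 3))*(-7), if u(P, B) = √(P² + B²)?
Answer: -252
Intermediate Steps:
u(P, B) = √(B² + P²)
(12*u(0, 3))*(-7) = (12*√(3² + 0²))*(-7) = (12*√(9 + 0))*(-7) = (12*√9)*(-7) = (12*3)*(-7) = 36*(-7) = -252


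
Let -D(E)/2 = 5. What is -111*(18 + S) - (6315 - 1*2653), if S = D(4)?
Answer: -4550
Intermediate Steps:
D(E) = -10 (D(E) = -2*5 = -10)
S = -10
-111*(18 + S) - (6315 - 1*2653) = -111*(18 - 10) - (6315 - 1*2653) = -111*8 - (6315 - 2653) = -888 - 1*3662 = -888 - 3662 = -4550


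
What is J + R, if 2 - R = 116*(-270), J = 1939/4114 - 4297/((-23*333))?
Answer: 986961373231/31509126 ≈ 31323.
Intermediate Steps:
J = 32528659/31509126 (J = 1939*(1/4114) - 4297/(-7659) = 1939/4114 - 4297*(-1/7659) = 1939/4114 + 4297/7659 = 32528659/31509126 ≈ 1.0324)
R = 31322 (R = 2 - 116*(-270) = 2 - 1*(-31320) = 2 + 31320 = 31322)
J + R = 32528659/31509126 + 31322 = 986961373231/31509126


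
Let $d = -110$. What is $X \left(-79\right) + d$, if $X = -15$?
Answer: $1075$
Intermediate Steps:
$X \left(-79\right) + d = \left(-15\right) \left(-79\right) - 110 = 1185 - 110 = 1075$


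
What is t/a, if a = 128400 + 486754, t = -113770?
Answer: -56885/307577 ≈ -0.18495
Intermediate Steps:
a = 615154
t/a = -113770/615154 = -113770*1/615154 = -56885/307577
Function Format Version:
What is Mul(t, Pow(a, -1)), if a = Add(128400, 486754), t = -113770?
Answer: Rational(-56885, 307577) ≈ -0.18495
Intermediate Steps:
a = 615154
Mul(t, Pow(a, -1)) = Mul(-113770, Pow(615154, -1)) = Mul(-113770, Rational(1, 615154)) = Rational(-56885, 307577)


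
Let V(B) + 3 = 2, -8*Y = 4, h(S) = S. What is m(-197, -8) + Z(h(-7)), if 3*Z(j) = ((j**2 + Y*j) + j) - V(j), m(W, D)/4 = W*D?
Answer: 12639/2 ≈ 6319.5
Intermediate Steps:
Y = -1/2 (Y = -1/8*4 = -1/2 ≈ -0.50000)
V(B) = -1 (V(B) = -3 + 2 = -1)
m(W, D) = 4*D*W (m(W, D) = 4*(W*D) = 4*(D*W) = 4*D*W)
Z(j) = 1/3 + j**2/3 + j/6 (Z(j) = (((j**2 - j/2) + j) - 1*(-1))/3 = ((j**2 + j/2) + 1)/3 = (1 + j**2 + j/2)/3 = 1/3 + j**2/3 + j/6)
m(-197, -8) + Z(h(-7)) = 4*(-8)*(-197) + (1/3 + (1/3)*(-7)**2 + (1/6)*(-7)) = 6304 + (1/3 + (1/3)*49 - 7/6) = 6304 + (1/3 + 49/3 - 7/6) = 6304 + 31/2 = 12639/2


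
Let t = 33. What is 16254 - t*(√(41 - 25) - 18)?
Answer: 16716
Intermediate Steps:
16254 - t*(√(41 - 25) - 18) = 16254 - 33*(√(41 - 25) - 18) = 16254 - 33*(√16 - 18) = 16254 - 33*(4 - 18) = 16254 - 33*(-14) = 16254 - 1*(-462) = 16254 + 462 = 16716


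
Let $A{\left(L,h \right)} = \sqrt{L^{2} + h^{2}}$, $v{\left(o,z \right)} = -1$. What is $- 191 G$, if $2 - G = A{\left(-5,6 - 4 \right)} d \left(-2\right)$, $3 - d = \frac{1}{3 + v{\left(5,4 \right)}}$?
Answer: $-382 - 955 \sqrt{29} \approx -5524.8$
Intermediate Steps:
$d = \frac{5}{2}$ ($d = 3 - \frac{1}{3 - 1} = 3 - \frac{1}{2} = \frac{5}{2} \approx 2.5$)
$G = 2 + 5 \sqrt{29}$ ($G = 2 - \sqrt{\left(-5\right)^{2} + \left(6 - 4\right)^{2}} \cdot \frac{5}{2} \left(-2\right) = 2 - \sqrt{25 + \left(6 - 4\right)^{2}} \cdot \frac{5}{2} \left(-2\right) = 2 - \sqrt{25 + 2^{2}} \cdot \frac{5}{2} \left(-2\right) = 2 - \sqrt{25 + 4} \cdot \frac{5}{2} \left(-2\right) = 2 - \sqrt{29} \cdot \frac{5}{2} \left(-2\right) = 2 - \frac{5 \sqrt{29}}{2} \left(-2\right) = 2 - - 5 \sqrt{29} = 2 + 5 \sqrt{29} \approx 28.926$)
$- 191 G = - 191 \left(2 + 5 \sqrt{29}\right) = -382 - 955 \sqrt{29}$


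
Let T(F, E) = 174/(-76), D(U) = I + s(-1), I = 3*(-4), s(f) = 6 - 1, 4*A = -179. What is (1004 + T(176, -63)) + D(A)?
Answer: 37799/38 ≈ 994.71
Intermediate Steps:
A = -179/4 (A = (¼)*(-179) = -179/4 ≈ -44.750)
s(f) = 5
I = -12
D(U) = -7 (D(U) = -12 + 5 = -7)
T(F, E) = -87/38 (T(F, E) = 174*(-1/76) = -87/38)
(1004 + T(176, -63)) + D(A) = (1004 - 87/38) - 7 = 38065/38 - 7 = 37799/38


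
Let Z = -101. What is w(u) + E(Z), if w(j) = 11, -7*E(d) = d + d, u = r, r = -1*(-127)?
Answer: 279/7 ≈ 39.857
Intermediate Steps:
r = 127
u = 127
E(d) = -2*d/7 (E(d) = -(d + d)/7 = -2*d/7)
w(u) + E(Z) = 11 - 2/7*(-101) = 11 + 202/7 = 279/7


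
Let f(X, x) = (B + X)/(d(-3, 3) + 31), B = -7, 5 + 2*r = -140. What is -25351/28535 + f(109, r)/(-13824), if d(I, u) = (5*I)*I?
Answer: -4439546599/4996592640 ≈ -0.88851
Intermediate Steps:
r = -145/2 (r = -5/2 + (1/2)*(-140) = -5/2 - 70 = -145/2 ≈ -72.500)
d(I, u) = 5*I**2
f(X, x) = -7/76 + X/76 (f(X, x) = (-7 + X)/(5*(-3)**2 + 31) = (-7 + X)/(5*9 + 31) = (-7 + X)/(45 + 31) = (-7 + X)/76 = (-7 + X)*(1/76) = -7/76 + X/76)
-25351/28535 + f(109, r)/(-13824) = -25351/28535 + (-7/76 + (1/76)*109)/(-13824) = -25351*1/28535 + (-7/76 + 109/76)*(-1/13824) = -25351/28535 + (51/38)*(-1/13824) = -25351/28535 - 17/175104 = -4439546599/4996592640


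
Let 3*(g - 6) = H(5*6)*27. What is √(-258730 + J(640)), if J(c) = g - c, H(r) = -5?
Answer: I*√259409 ≈ 509.32*I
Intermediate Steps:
g = -39 (g = 6 + (-5*27)/3 = 6 + (⅓)*(-135) = 6 - 45 = -39)
J(c) = -39 - c
√(-258730 + J(640)) = √(-258730 + (-39 - 1*640)) = √(-258730 + (-39 - 640)) = √(-258730 - 679) = √(-259409) = I*√259409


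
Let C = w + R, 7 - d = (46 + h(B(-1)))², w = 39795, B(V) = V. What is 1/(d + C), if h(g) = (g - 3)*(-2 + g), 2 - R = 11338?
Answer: 1/25102 ≈ 3.9837e-5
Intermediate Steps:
R = -11336 (R = 2 - 1*11338 = 2 - 11338 = -11336)
h(g) = (-3 + g)*(-2 + g)
d = -3357 (d = 7 - (46 + (6 + (-1)² - 5*(-1)))² = 7 - (46 + (6 + 1 + 5))² = 7 - (46 + 12)² = 7 - 1*58² = 7 - 1*3364 = 7 - 3364 = -3357)
C = 28459 (C = 39795 - 11336 = 28459)
1/(d + C) = 1/(-3357 + 28459) = 1/25102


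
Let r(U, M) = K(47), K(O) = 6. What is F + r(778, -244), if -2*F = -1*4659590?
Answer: 2329801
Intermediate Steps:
r(U, M) = 6
F = 2329795 (F = -(-1)*4659590/2 = -½*(-4659590) = 2329795)
F + r(778, -244) = 2329795 + 6 = 2329801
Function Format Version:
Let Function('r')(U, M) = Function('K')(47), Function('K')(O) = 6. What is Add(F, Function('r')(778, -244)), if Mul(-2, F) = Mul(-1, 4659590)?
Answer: 2329801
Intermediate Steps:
Function('r')(U, M) = 6
F = 2329795 (F = Mul(Rational(-1, 2), Mul(-1, 4659590)) = Mul(Rational(-1, 2), -4659590) = 2329795)
Add(F, Function('r')(778, -244)) = Add(2329795, 6) = 2329801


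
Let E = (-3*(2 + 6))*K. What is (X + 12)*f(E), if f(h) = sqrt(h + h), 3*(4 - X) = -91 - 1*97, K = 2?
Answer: 944*I*sqrt(6)/3 ≈ 770.77*I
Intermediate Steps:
E = -48 (E = -3*(2 + 6)*2 = -3*8*2 = -24*2 = -48)
X = 200/3 (X = 4 - (-91 - 1*97)/3 = 4 - (-91 - 97)/3 = 4 - 1/3*(-188) = 4 + 188/3 = 200/3 ≈ 66.667)
f(h) = sqrt(2)*sqrt(h) (f(h) = sqrt(2*h) = sqrt(2)*sqrt(h))
(X + 12)*f(E) = (200/3 + 12)*(sqrt(2)*sqrt(-48)) = 236*(sqrt(2)*(4*I*sqrt(3)))/3 = 236*(4*I*sqrt(6))/3 = 944*I*sqrt(6)/3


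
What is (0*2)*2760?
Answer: 0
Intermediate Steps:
(0*2)*2760 = 0*2760 = 0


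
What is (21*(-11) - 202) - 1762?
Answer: -2195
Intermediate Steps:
(21*(-11) - 202) - 1762 = (-231 - 202) - 1762 = -433 - 1762 = -2195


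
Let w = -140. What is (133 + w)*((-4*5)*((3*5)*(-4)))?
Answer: -8400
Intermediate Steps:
(133 + w)*((-4*5)*((3*5)*(-4))) = (133 - 140)*((-4*5)*((3*5)*(-4))) = -(-140)*15*(-4) = -(-140)*(-60) = -7*1200 = -8400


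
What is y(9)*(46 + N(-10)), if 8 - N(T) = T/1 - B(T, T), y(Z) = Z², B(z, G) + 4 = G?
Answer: 4050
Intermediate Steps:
B(z, G) = -4 + G
N(T) = 4 (N(T) = 8 - (T/1 - (-4 + T)) = 8 - (T*1 + (4 - T)) = 8 - (T + (4 - T)) = 8 - 1*4 = 8 - 4 = 4)
y(9)*(46 + N(-10)) = 9²*(46 + 4) = 81*50 = 4050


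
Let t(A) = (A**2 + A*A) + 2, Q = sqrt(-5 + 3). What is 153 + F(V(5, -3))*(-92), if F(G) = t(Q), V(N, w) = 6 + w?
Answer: 337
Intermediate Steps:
Q = I*sqrt(2) (Q = sqrt(-2) = I*sqrt(2) ≈ 1.4142*I)
t(A) = 2 + 2*A**2 (t(A) = (A**2 + A**2) + 2 = 2*A**2 + 2 = 2 + 2*A**2)
F(G) = -2 (F(G) = 2 + 2*(I*sqrt(2))**2 = 2 + 2*(-2) = 2 - 4 = -2)
153 + F(V(5, -3))*(-92) = 153 - 2*(-92) = 153 + 184 = 337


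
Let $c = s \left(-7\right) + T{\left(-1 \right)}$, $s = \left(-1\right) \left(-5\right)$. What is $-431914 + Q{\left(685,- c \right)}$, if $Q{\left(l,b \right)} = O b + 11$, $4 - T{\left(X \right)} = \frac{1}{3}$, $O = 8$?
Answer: $- \frac{1294957}{3} \approx -4.3165 \cdot 10^{5}$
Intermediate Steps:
$T{\left(X \right)} = \frac{11}{3}$ ($T{\left(X \right)} = 4 - \frac{1}{3} = \frac{11}{3}$)
$s = 5$
$c = - \frac{94}{3}$ ($c = 5 \left(-7\right) + \frac{11}{3} = -35 + \frac{11}{3} = - \frac{94}{3} \approx -31.333$)
$Q{\left(l,b \right)} = 11 + 8 b$ ($Q{\left(l,b \right)} = 8 b + 11 = 11 + 8 b$)
$-431914 + Q{\left(685,- c \right)} = -431914 + \left(11 + 8 \left(\left(-1\right) \left(- \frac{94}{3}\right)\right)\right) = -431914 + \left(11 + 8 \cdot \frac{94}{3}\right) = -431914 + \left(11 + \frac{752}{3}\right) = -431914 + \frac{785}{3} = - \frac{1294957}{3}$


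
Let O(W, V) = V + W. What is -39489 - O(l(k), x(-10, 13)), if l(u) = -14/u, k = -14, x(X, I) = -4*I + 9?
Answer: -39447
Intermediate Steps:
x(X, I) = 9 - 4*I
-39489 - O(l(k), x(-10, 13)) = -39489 - ((9 - 4*13) - 14/(-14)) = -39489 - ((9 - 52) - 14*(-1/14)) = -39489 - (-43 + 1) = -39489 - 1*(-42) = -39489 + 42 = -39447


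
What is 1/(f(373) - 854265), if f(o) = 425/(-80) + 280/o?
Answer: -5968/5098280745 ≈ -1.1706e-6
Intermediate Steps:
f(o) = -85/16 + 280/o (f(o) = 425*(-1/80) + 280/o = -85/16 + 280/o)
1/(f(373) - 854265) = 1/((-85/16 + 280/373) - 854265) = 1/(-27225/5968 - 854265) = 1/(-5098280745/5968) = -5968/5098280745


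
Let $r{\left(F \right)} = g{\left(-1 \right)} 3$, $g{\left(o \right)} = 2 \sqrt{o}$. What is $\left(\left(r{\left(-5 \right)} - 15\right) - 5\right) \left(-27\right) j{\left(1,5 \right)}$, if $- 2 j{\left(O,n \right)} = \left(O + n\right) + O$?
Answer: $-1890 + 567 i \approx -1890.0 + 567.0 i$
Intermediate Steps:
$j{\left(O,n \right)} = - O - \frac{n}{2}$ ($j{\left(O,n \right)} = - \frac{\left(O + n\right) + O}{2} = - \frac{n + 2 O}{2} = - O - \frac{n}{2}$)
$r{\left(F \right)} = 6 i$ ($r{\left(F \right)} = 2 \sqrt{-1} \cdot 3 = 2 i 3 = 6 i$)
$\left(\left(r{\left(-5 \right)} - 15\right) - 5\right) \left(-27\right) j{\left(1,5 \right)} = \left(\left(6 i - 15\right) - 5\right) \left(-27\right) \left(\left(-1\right) 1 - \frac{5}{2}\right) = \left(\left(-15 + 6 i\right) - 5\right) \left(-27\right) \left(-1 - \frac{5}{2}\right) = \left(-20 + 6 i\right) \left(-27\right) \left(- \frac{7}{2}\right) = \left(540 - 162 i\right) \left(- \frac{7}{2}\right) = -1890 + 567 i$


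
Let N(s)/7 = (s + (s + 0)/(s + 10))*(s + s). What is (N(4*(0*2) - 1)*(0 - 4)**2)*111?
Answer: 82880/3 ≈ 27627.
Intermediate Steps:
N(s) = 14*s*(s + s/(10 + s)) (N(s) = 7*((s + (s + 0)/(s + 10))*(s + s)) = 7*((s + s/(10 + s))*(2*s)) = 7*(2*s*(s + s/(10 + s))) = 14*s*(s + s/(10 + s)))
(N(4*(0*2) - 1)*(0 - 4)**2)*111 = ((14*(4*(0*2) - 1)**2*(11 + (4*(0*2) - 1))/(10 + (4*(0*2) - 1)))*(0 - 4)**2)*111 = ((14*(4*0 - 1)**2*(11 + (4*0 - 1))/(10 + (4*0 - 1)))*(-4)**2)*111 = ((14*(0 - 1)**2*(11 + (0 - 1))/(10 + (0 - 1)))*16)*111 = ((14*(-1)**2*(11 - 1)/(10 - 1))*16)*111 = ((14*1*10/9)*16)*111 = ((14*1*(1/9)*10)*16)*111 = ((140/9)*16)*111 = (2240/9)*111 = 82880/3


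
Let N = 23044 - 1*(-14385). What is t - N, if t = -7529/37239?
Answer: -1393826060/37239 ≈ -37429.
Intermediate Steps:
N = 37429 (N = 23044 + 14385 = 37429)
t = -7529/37239 (t = -7529*1/37239 = -7529/37239 ≈ -0.20218)
t - N = -7529/37239 - 1*37429 = -7529/37239 - 37429 = -1393826060/37239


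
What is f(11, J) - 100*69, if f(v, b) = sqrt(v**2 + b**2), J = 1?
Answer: -6900 + sqrt(122) ≈ -6889.0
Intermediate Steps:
f(v, b) = sqrt(b**2 + v**2)
f(11, J) - 100*69 = sqrt(1**2 + 11**2) - 100*69 = sqrt(1 + 121) - 6900 = sqrt(122) - 6900 = -6900 + sqrt(122)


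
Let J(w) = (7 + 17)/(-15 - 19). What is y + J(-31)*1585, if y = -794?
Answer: -32518/17 ≈ -1912.8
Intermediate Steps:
J(w) = -12/17 (J(w) = 24/(-34) = 24*(-1/34) = -12/17)
y + J(-31)*1585 = -794 - 12/17*1585 = -794 - 19020/17 = -32518/17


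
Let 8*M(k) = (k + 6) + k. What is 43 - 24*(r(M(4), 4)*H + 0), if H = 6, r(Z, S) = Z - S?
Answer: 367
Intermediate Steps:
M(k) = ¾ + k/4 (M(k) = ((k + 6) + k)/8 = ((6 + k) + k)/8 = (6 + 2*k)/8 = ¾ + k/4)
43 - 24*(r(M(4), 4)*H + 0) = 43 - 24*(((¾ + (¼)*4) - 1*4)*6 + 0) = 43 - 24*(((¾ + 1) - 4)*6 + 0) = 43 - 24*((7/4 - 4)*6 + 0) = 43 - 24*(-9/4*6 + 0) = 43 - 24*(-27/2 + 0) = 43 - 24*(-27/2) = 43 + 324 = 367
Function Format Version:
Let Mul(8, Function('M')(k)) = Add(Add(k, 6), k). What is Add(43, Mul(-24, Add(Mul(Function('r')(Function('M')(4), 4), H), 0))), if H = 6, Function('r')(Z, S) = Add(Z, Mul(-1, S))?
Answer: 367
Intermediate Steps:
Function('M')(k) = Add(Rational(3, 4), Mul(Rational(1, 4), k)) (Function('M')(k) = Mul(Rational(1, 8), Add(Add(k, 6), k)) = Mul(Rational(1, 8), Add(Add(6, k), k)) = Mul(Rational(1, 8), Add(6, Mul(2, k))) = Add(Rational(3, 4), Mul(Rational(1, 4), k)))
Add(43, Mul(-24, Add(Mul(Function('r')(Function('M')(4), 4), H), 0))) = Add(43, Mul(-24, Add(Mul(Add(Add(Rational(3, 4), Mul(Rational(1, 4), 4)), Mul(-1, 4)), 6), 0))) = Add(43, Mul(-24, Add(Mul(Add(Add(Rational(3, 4), 1), -4), 6), 0))) = Add(43, Mul(-24, Add(Mul(Add(Rational(7, 4), -4), 6), 0))) = Add(43, Mul(-24, Add(Mul(Rational(-9, 4), 6), 0))) = Add(43, Mul(-24, Add(Rational(-27, 2), 0))) = Add(43, Mul(-24, Rational(-27, 2))) = Add(43, 324) = 367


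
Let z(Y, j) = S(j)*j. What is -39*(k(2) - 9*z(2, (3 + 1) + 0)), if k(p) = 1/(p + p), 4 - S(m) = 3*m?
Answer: -44967/4 ≈ -11242.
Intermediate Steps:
S(m) = 4 - 3*m
z(Y, j) = j*(4 - 3*j) (z(Y, j) = (4 - 3*j)*j = j*(4 - 3*j))
k(p) = 1/(2*p)
-39*(k(2) - 9*z(2, (3 + 1) + 0)) = -39*((½)/2 - 9*((3 + 1) + 0)*(4 - 3*((3 + 1) + 0))) = -39*((½)*(½) - 9*(4 + 0)*(4 - 3*(4 + 0))) = -39*(¼ - 36*(4 - 3*4)) = -39*(¼ - 36*(4 - 12)) = -39*(¼ - 36*(-8)) = -39*(¼ - 9*(-32)) = -39*(¼ + 288) = -39*1153/4 = -44967/4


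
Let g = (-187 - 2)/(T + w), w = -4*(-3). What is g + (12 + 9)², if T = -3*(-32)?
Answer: 1757/4 ≈ 439.25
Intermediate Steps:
w = 12 (w = -1*(-12) = 12)
T = 96
g = -7/4 (g = (-187 - 2)/(96 + 12) = -189/108 = -189*1/108 = -7/4 ≈ -1.7500)
g + (12 + 9)² = -7/4 + (12 + 9)² = -7/4 + 21² = -7/4 + 441 = 1757/4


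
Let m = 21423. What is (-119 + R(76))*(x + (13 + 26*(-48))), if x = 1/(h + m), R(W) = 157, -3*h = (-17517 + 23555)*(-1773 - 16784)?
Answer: -5261389644436/112111435 ≈ -46930.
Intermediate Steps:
h = 112047166/3 (h = -(-17517 + 23555)*(-1773 - 16784)/3 = -6038*(-18557)/3 = -⅓*(-112047166) = 112047166/3 ≈ 3.7349e+7)
x = 3/112111435 (x = 1/(112047166/3 + 21423) = 1/(112111435/3) = 3/112111435 ≈ 2.6759e-8)
(-119 + R(76))*(x + (13 + 26*(-48))) = (-119 + 157)*(3/112111435 + (13 + 26*(-48))) = 38*(3/112111435 + (13 - 1248)) = 38*(3/112111435 - 1235) = 38*(-138457622222/112111435) = -5261389644436/112111435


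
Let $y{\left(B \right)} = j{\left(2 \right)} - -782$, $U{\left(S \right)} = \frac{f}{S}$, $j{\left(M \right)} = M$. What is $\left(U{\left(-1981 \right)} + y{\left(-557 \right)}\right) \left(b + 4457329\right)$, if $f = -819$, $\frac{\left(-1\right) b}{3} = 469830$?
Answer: $\frac{676586731771}{283} \approx 2.3908 \cdot 10^{9}$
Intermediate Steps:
$b = -1409490$ ($b = \left(-3\right) 469830 = -1409490$)
$U{\left(S \right)} = - \frac{819}{S}$
$y{\left(B \right)} = 784$ ($y{\left(B \right)} = 2 - -782 = 2 + 782 = 784$)
$\left(U{\left(-1981 \right)} + y{\left(-557 \right)}\right) \left(b + 4457329\right) = \left(- \frac{819}{-1981} + 784\right) \left(-1409490 + 4457329\right) = \left(\left(-819\right) \left(- \frac{1}{1981}\right) + 784\right) 3047839 = \left(\frac{117}{283} + 784\right) 3047839 = \frac{221989}{283} \cdot 3047839 = \frac{676586731771}{283}$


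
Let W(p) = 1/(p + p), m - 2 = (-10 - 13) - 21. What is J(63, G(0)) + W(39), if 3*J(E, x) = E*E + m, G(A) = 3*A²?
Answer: 102103/78 ≈ 1309.0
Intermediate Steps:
m = -42 (m = 2 + ((-10 - 13) - 21) = 2 + (-23 - 21) = 2 - 44 = -42)
W(p) = 1/(2*p)
J(E, x) = -14 + E²/3 (J(E, x) = (E*E - 42)/3 = (E² - 42)/3 = (-42 + E²)/3 = -14 + E²/3)
J(63, G(0)) + W(39) = (-14 + (⅓)*63²) + (½)/39 = (-14 + (⅓)*3969) + (½)*(1/39) = (-14 + 1323) + 1/78 = 1309 + 1/78 = 102103/78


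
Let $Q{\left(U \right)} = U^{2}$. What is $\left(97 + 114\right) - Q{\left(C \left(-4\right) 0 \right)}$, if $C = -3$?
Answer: $211$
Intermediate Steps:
$\left(97 + 114\right) - Q{\left(C \left(-4\right) 0 \right)} = \left(97 + 114\right) - \left(\left(-3\right) \left(-4\right) 0\right)^{2} = 211 - \left(12 \cdot 0\right)^{2} = 211 - 0^{2} = 211 - 0 = 211 + 0 = 211$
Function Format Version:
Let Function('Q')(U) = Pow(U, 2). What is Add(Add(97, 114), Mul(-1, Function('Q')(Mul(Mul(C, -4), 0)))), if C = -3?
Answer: 211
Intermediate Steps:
Add(Add(97, 114), Mul(-1, Function('Q')(Mul(Mul(C, -4), 0)))) = Add(Add(97, 114), Mul(-1, Pow(Mul(Mul(-3, -4), 0), 2))) = Add(211, Mul(-1, Pow(Mul(12, 0), 2))) = Add(211, Mul(-1, Pow(0, 2))) = Add(211, Mul(-1, 0)) = Add(211, 0) = 211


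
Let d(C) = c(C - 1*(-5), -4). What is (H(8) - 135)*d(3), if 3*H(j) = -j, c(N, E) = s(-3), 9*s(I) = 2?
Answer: -826/27 ≈ -30.593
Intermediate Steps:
s(I) = 2/9 (s(I) = (1/9)*2 = 2/9)
c(N, E) = 2/9
d(C) = 2/9
H(j) = -j/3 (H(j) = (-j)/3 = -j/3)
(H(8) - 135)*d(3) = (-1/3*8 - 135)*(2/9) = (-8/3 - 135)*(2/9) = -413/3*2/9 = -826/27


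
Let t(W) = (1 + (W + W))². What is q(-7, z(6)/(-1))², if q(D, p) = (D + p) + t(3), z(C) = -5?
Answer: 2209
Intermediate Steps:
t(W) = (1 + 2*W)²
q(D, p) = 49 + D + p (q(D, p) = (D + p) + (1 + 2*3)² = (D + p) + (1 + 6)² = (D + p) + 7² = (D + p) + 49 = 49 + D + p)
q(-7, z(6)/(-1))² = (49 - 7 - 5/(-1))² = (49 - 7 - 5*(-1))² = (49 - 7 + 5)² = 47² = 2209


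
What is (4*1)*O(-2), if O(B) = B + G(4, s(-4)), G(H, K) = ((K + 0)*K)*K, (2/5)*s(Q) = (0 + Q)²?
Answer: 255992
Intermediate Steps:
s(Q) = 5*Q²/2 (s(Q) = 5*(0 + Q)²/2 = 5*Q²/2)
G(H, K) = K³ (G(H, K) = (K*K)*K = K²*K = K³)
O(B) = 64000 + B (O(B) = B + ((5/2)*(-4)²)³ = B + ((5/2)*16)³ = B + 40³ = B + 64000 = 64000 + B)
(4*1)*O(-2) = (4*1)*(64000 - 2) = 4*63998 = 255992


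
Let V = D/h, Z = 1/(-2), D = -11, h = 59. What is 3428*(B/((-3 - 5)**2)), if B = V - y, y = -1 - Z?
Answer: 31709/1888 ≈ 16.795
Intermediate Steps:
Z = -1/2 ≈ -0.50000
V = -11/59 ≈ -0.18644
y = -1/2 (y = -1 - 1*(-1/2) = -1 + 1/2 = -1/2 ≈ -0.50000)
B = 37/118 (B = -11/59 - 1*(-1/2) = -11/59 + 1/2 = 37/118 ≈ 0.31356)
3428*(B/((-3 - 5)**2)) = 3428*(37/(118*((-3 - 5)**2))) = 3428*(37/(118*((-8)**2))) = 3428*((37/118)/64) = 3428*((37/118)*(1/64)) = 3428*(37/7552) = 31709/1888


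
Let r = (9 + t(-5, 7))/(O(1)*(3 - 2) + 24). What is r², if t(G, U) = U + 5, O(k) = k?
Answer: 441/625 ≈ 0.70560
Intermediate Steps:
t(G, U) = 5 + U
r = 21/25 (r = (9 + (5 + 7))/(1*(3 - 2) + 24) = (9 + 12)/(1*1 + 24) = 21/(1 + 24) = 21/25 ≈ 0.84000)
r² = (21/25)² = 441/625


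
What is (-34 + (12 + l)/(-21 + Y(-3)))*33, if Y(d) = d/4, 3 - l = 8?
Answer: -32846/29 ≈ -1132.6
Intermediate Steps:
l = -5 (l = 3 - 1*8 = 3 - 8 = -5)
Y(d) = d/4 (Y(d) = d*(¼) = d/4)
(-34 + (12 + l)/(-21 + Y(-3)))*33 = (-34 + (12 - 5)/(-21 + (¼)*(-3)))*33 = (-34 + 7/(-21 - ¾))*33 = (-34 + 7/(-87/4))*33 = (-34 + 7*(-4/87))*33 = (-34 - 28/87)*33 = -2986/87*33 = -32846/29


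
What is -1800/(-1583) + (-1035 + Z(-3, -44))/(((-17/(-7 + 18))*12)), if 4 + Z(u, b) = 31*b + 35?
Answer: 10400296/80733 ≈ 128.82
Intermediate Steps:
Z(u, b) = 31 + 31*b (Z(u, b) = -4 + (31*b + 35) = -4 + (35 + 31*b) = 31 + 31*b)
-1800/(-1583) + (-1035 + Z(-3, -44))/(((-17/(-7 + 18))*12)) = -1800/(-1583) + (-1035 + (31 + 31*(-44)))/(((-17/(-7 + 18))*12)) = -1800*(-1/1583) + (-1035 + (31 - 1364))/(((-17/11)*12)) = 1800/1583 + (-1035 - 1333)/((((1/11)*(-17))*12)) = 1800/1583 - 2368/((-17/11*12)) = 1800/1583 - 2368/(-204/11) = 1800/1583 - 2368*(-11/204) = 1800/1583 + 6512/51 = 10400296/80733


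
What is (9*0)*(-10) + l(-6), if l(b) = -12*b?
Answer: 72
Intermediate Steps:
(9*0)*(-10) + l(-6) = (9*0)*(-10) - 12*(-6) = 0*(-10) + 72 = 0 + 72 = 72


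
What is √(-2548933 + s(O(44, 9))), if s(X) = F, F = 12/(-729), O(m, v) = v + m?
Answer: 7*I*√37921881/27 ≈ 1596.5*I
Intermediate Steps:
O(m, v) = m + v
F = -4/243 (F = 12*(-1/729) = -4/243 ≈ -0.016461)
s(X) = -4/243
√(-2548933 + s(O(44, 9))) = √(-2548933 - 4/243) = √(-619390723/243) = 7*I*√37921881/27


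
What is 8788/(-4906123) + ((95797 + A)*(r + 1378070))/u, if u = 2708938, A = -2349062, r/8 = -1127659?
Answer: 42247016538171620023/6645191513687 ≈ 6.3575e+6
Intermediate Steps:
r = -9021272 (r = 8*(-1127659) = -9021272)
8788/(-4906123) + ((95797 + A)*(r + 1378070))/u = 8788/(-4906123) + ((95797 - 2349062)*(-9021272 + 1378070))/2708938 = 8788*(-1/4906123) - 2253265*(-7643202)*(1/2708938) = -8788/4906123 + 17222159554530*(1/2708938) = -8788/4906123 + 8611079777265/1354469 = 42247016538171620023/6645191513687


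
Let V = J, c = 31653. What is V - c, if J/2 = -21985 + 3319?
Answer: -68985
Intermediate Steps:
J = -37332 (J = 2*(-21985 + 3319) = 2*(-18666) = -37332)
V = -37332
V - c = -37332 - 1*31653 = -37332 - 31653 = -68985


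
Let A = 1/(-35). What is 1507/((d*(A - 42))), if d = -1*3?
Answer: 52745/4413 ≈ 11.952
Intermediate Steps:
d = -3
A = -1/35 ≈ -0.028571
1507/((d*(A - 42))) = 1507/((-3*(-1/35 - 42))) = 1507/((-3*(-1471/35))) = 1507/(4413/35) = 1507*(35/4413) = 52745/4413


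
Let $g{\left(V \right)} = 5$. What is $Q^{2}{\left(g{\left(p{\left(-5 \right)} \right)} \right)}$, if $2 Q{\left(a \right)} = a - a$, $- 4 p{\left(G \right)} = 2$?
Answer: $0$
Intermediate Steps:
$p{\left(G \right)} = - \frac{1}{2}$ ($p{\left(G \right)} = \left(- \frac{1}{4}\right) 2 = - \frac{1}{2}$)
$Q{\left(a \right)} = 0$ ($Q{\left(a \right)} = \frac{a - a}{2} = \frac{1}{2} \cdot 0 = 0$)
$Q^{2}{\left(g{\left(p{\left(-5 \right)} \right)} \right)} = 0^{2} = 0$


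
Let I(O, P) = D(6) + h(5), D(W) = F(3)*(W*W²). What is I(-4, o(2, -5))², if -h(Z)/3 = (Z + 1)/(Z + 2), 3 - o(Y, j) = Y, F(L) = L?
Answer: 20412324/49 ≈ 4.1658e+5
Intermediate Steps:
o(Y, j) = 3 - Y
D(W) = 3*W³ (D(W) = 3*(W*W²) = 3*W³)
h(Z) = -3*(1 + Z)/(2 + Z) (h(Z) = -3*(Z + 1)/(Z + 2) = -3*(1 + Z)/(2 + Z))
I(O, P) = 4518/7 (I(O, P) = 3*6³ + 3*(-1 - 1*5)/(2 + 5) = 3*216 + 3*(-1 - 5)/7 = 648 + 3*(⅐)*(-6) = 648 - 18/7 = 4518/7)
I(-4, o(2, -5))² = (4518/7)² = 20412324/49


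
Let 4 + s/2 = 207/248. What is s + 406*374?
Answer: 18827871/124 ≈ 1.5184e+5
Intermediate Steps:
s = -785/124 (s = -8 + 2*(207/248) = -8 + 207/124 = -785/124 ≈ -6.3306)
s + 406*374 = -785/124 + 406*374 = -785/124 + 151844 = 18827871/124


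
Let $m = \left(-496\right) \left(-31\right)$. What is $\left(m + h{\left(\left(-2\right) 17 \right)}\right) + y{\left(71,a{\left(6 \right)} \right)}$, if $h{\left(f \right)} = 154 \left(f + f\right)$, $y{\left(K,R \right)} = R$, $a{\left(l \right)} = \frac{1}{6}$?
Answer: $\frac{29425}{6} \approx 4904.2$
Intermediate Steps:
$a{\left(l \right)} = \frac{1}{6}$
$m = 15376$
$h{\left(f \right)} = 308 f$ ($h{\left(f \right)} = 154 \cdot 2 f = 308 f$)
$\left(m + h{\left(\left(-2\right) 17 \right)}\right) + y{\left(71,a{\left(6 \right)} \right)} = \left(15376 + 308 \left(\left(-2\right) 17\right)\right) + \frac{1}{6} = \left(15376 + 308 \left(-34\right)\right) + \frac{1}{6} = \left(15376 - 10472\right) + \frac{1}{6} = 4904 + \frac{1}{6} = \frac{29425}{6}$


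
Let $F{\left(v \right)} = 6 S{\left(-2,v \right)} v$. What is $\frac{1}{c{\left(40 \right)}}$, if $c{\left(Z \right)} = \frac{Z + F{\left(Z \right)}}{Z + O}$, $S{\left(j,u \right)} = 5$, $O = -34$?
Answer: $\frac{3}{620} \approx 0.0048387$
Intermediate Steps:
$F{\left(v \right)} = 30 v$ ($F{\left(v \right)} = 6 \cdot 5 v = 30 v$)
$c{\left(Z \right)} = \frac{31 Z}{-34 + Z}$ ($c{\left(Z \right)} = \frac{Z + 30 Z}{Z - 34} = \frac{31 Z}{-34 + Z}$)
$\frac{1}{c{\left(40 \right)}} = \frac{1}{31 \cdot 40 \frac{1}{-34 + 40}} = \frac{1}{31 \cdot 40 \cdot \frac{1}{6}} = \frac{1}{\frac{620}{3}} = \frac{3}{620}$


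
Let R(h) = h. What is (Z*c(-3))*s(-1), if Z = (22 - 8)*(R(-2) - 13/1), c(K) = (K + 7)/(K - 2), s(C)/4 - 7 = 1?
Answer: 5376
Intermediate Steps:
s(C) = 32 (s(C) = 28 + 4*1 = 28 + 4 = 32)
c(K) = (7 + K)/(-2 + K)
Z = -210 (Z = (22 - 8)*(-2 - 13/1) = 14*(-2 - 13*1) = 14*(-2 - 13) = 14*(-15) = -210)
(Z*c(-3))*s(-1) = -210*(7 - 3)/(-2 - 3)*32 = -210*4/(-5)*32 = -(-42)*4*32 = -210*(-4/5)*32 = 168*32 = 5376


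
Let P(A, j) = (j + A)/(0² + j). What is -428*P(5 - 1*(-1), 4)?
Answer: -1070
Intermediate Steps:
P(A, j) = (A + j)/j (P(A, j) = (A + j)/(0 + j) = (A + j)/j)
-428*P(5 - 1*(-1), 4) = -428*((5 - 1*(-1)) + 4)/4 = -107*((5 + 1) + 4) = -107*(6 + 4) = -107*10 = -428*5/2 = -1070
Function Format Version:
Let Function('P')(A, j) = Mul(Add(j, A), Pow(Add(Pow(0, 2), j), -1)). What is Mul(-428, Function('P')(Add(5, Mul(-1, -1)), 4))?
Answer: -1070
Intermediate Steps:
Function('P')(A, j) = Mul(Pow(j, -1), Add(A, j)) (Function('P')(A, j) = Mul(Add(A, j), Pow(Add(0, j), -1)) = Mul(Add(A, j), Pow(j, -1)) = Mul(Pow(j, -1), Add(A, j)))
Mul(-428, Function('P')(Add(5, Mul(-1, -1)), 4)) = Mul(-428, Mul(Pow(4, -1), Add(Add(5, Mul(-1, -1)), 4))) = Mul(-428, Mul(Rational(1, 4), Add(Add(5, 1), 4))) = Mul(-428, Mul(Rational(1, 4), Add(6, 4))) = Mul(-428, Mul(Rational(1, 4), 10)) = Mul(-428, Rational(5, 2)) = -1070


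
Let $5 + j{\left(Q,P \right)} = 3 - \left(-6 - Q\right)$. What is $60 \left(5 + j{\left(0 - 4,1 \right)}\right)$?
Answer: $300$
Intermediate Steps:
$j{\left(Q,P \right)} = 4 + Q$ ($j{\left(Q,P \right)} = -5 - \left(-9 - Q\right) = -5 + \left(3 + \left(6 + Q\right)\right) = -5 + \left(9 + Q\right) = 4 + Q$)
$60 \left(5 + j{\left(0 - 4,1 \right)}\right) = 60 \left(5 + \left(4 + \left(0 - 4\right)\right)\right) = 60 \left(5 + \left(4 - 4\right)\right) = 60 \left(5 + 0\right) = 60 \cdot 5 = 300$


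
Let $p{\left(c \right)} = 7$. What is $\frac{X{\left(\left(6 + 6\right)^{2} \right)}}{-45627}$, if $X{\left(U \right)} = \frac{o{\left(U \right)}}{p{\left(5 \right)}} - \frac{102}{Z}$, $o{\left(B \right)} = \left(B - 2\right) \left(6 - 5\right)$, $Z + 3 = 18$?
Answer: $- \frac{472}{1596945} \approx -0.00029556$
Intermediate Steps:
$Z = 15$ ($Z = -3 + 18 = 15$)
$o{\left(B \right)} = -2 + B$ ($o{\left(B \right)} = \left(-2 + B\right) 1 = -2 + B$)
$X{\left(U \right)} = - \frac{248}{35} + \frac{U}{7}$ ($X{\left(U \right)} = \frac{-2 + U}{7} - \frac{102}{15} = \left(-2 + U\right) \frac{1}{7} - \frac{34}{5} = \left(- \frac{2}{7} + \frac{U}{7}\right) - \frac{34}{5} = - \frac{248}{35} + \frac{U}{7}$)
$\frac{X{\left(\left(6 + 6\right)^{2} \right)}}{-45627} = \frac{- \frac{248}{35} + \frac{\left(6 + 6\right)^{2}}{7}}{-45627} = \left(- \frac{248}{35} + \frac{12^{2}}{7}\right) \left(- \frac{1}{45627}\right) = \left(- \frac{248}{35} + \frac{1}{7} \cdot 144\right) \left(- \frac{1}{45627}\right) = \left(- \frac{248}{35} + \frac{144}{7}\right) \left(- \frac{1}{45627}\right) = \frac{472}{35} \left(- \frac{1}{45627}\right) = - \frac{472}{1596945}$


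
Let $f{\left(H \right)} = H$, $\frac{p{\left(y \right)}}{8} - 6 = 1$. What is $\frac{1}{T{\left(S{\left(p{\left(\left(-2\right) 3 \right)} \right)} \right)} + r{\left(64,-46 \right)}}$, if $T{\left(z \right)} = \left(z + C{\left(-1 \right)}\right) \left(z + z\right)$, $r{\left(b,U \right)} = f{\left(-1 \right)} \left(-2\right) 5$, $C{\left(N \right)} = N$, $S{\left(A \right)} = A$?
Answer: $\frac{1}{6170} \approx 0.00016207$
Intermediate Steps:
$p{\left(y \right)} = 56$ ($p{\left(y \right)} = 48 + 8 \cdot 1 = 48 + 8 = 56$)
$r{\left(b,U \right)} = 10$ ($r{\left(b,U \right)} = \left(-1\right) \left(-2\right) 5 = 2 \cdot 5 = 10$)
$T{\left(z \right)} = 2 z \left(-1 + z\right)$ ($T{\left(z \right)} = \left(z - 1\right) \left(z + z\right) = \left(-1 + z\right) 2 z = 2 z \left(-1 + z\right)$)
$\frac{1}{T{\left(S{\left(p{\left(\left(-2\right) 3 \right)} \right)} \right)} + r{\left(64,-46 \right)}} = \frac{1}{2 \cdot 56 \left(-1 + 56\right) + 10} = \frac{1}{2 \cdot 56 \cdot 55 + 10} = \frac{1}{6160 + 10} = \frac{1}{6170}$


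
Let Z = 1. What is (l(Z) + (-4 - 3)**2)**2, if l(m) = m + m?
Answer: 2601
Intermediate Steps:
l(m) = 2*m
(l(Z) + (-4 - 3)**2)**2 = (2*1 + (-4 - 3)**2)**2 = (2 + (-7)**2)**2 = (2 + 49)**2 = 51**2 = 2601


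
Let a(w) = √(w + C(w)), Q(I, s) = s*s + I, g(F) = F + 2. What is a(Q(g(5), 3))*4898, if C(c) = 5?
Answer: 4898*√21 ≈ 22445.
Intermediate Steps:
g(F) = 2 + F
Q(I, s) = I + s² (Q(I, s) = s² + I = I + s²)
a(w) = √(5 + w) (a(w) = √(w + 5) = √(5 + w))
a(Q(g(5), 3))*4898 = √(5 + ((2 + 5) + 3²))*4898 = √(5 + (7 + 9))*4898 = √(5 + 16)*4898 = √21*4898 = 4898*√21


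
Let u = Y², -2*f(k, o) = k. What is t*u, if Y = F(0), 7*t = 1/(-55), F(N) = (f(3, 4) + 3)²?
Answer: -81/6160 ≈ -0.013149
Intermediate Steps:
f(k, o) = -k/2
F(N) = 9/4 (F(N) = (-½*3 + 3)² = (-3/2 + 3)² = (3/2)² = 9/4)
t = -1/385 (t = (⅐)/(-55) = (⅐)*(-1/55) = -1/385 ≈ -0.0025974)
Y = 9/4 ≈ 2.2500
u = 81/16 (u = (9/4)² = 81/16 ≈ 5.0625)
t*u = -1/385*81/16 = -81/6160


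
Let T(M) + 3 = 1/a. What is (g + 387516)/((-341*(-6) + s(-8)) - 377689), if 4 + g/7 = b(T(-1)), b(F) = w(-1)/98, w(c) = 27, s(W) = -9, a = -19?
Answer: -5424859/5259128 ≈ -1.0315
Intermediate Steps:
T(M) = -58/19 (T(M) = -3 + 1/(-19) = -3 - 1/19 = -58/19)
b(F) = 27/98
g = -365/14 (g = -28 + 7*(27/98) = -28 + 27/14 = -365/14 ≈ -26.071)
(g + 387516)/((-341*(-6) + s(-8)) - 377689) = (-365/14 + 387516)/((-341*(-6) - 9) - 377689) = 5424859/(14*((2046 - 9) - 377689)) = 5424859/(14*(2037 - 377689)) = (5424859/14)/(-375652) = (5424859/14)*(-1/375652) = -5424859/5259128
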